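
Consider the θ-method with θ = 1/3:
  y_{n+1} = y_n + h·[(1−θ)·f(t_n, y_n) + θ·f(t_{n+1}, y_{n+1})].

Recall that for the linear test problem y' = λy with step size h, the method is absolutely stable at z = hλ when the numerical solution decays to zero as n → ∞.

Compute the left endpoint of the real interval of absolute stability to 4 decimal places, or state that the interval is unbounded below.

Set f=λy, z=hλ:
  y_{n+1} = y_n + z·[2/3·y_n + 1/3·y_{n+1}] ⇒ (1 − 1/3z)y_{n+1} = (1 + 2/3z)y_n
  Hence R(z) = (1 + 2/3z)/(1 − 1/3z).

Boundary: |R(x)|=1, x<0.
x=-1.24: |R|=0.1226
R=−1: 1+2/3x = −1+1/3x ⇒ -1/3x=2 ⇒ x=2/(-1/3)=-6.0000
Confirm numerically:
  x=-5.009: |R|=0.87626 <1
  x=-3.901: |R|=0.69584 <1
  x=-3.554: |R|=0.62679 <1
  x=-3.118: |R|=0.52893 <1
  x=-6.232: |R|=1.02513 >1
  x=-6.157: |R|=1.01715 >1
Stable set (-6.0000, 0).

left endpoint -6.0000.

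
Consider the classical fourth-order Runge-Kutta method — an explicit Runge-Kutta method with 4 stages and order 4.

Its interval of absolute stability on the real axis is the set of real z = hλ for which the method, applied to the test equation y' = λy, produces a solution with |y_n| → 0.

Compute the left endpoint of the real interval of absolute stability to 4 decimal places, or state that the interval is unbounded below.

left endpoint -2.7853.

Test eqn y'=λy, z=hλ:
  order 4, 4-stage ⇒ R(z)=1+z+z^2/2+z^3/6+z^4/24
  (e.g. R(-0.65)=0.52292, |R|=0.52292)

Solve |R(x)|<1 on ℝ⁻.
x=-0.65: |R|=0.5229
|R(-2.44)|=0.5926 |R(-2.32)|=0.4971 |R(-1.17)|=0.3256
Bisect:
  x_lo=-3.6757 |R|=3.4084  x_hi=-0.1766 |R|=0.8381
  mid=-1.92611 |R|=0.31137 →hi
  mid=-2.80088 |R|=1.02376 →lo
  mid=-2.36349 |R|=0.52929 →hi
  mid=-2.58219 |R|=0.73454 →hi
  mid=-2.69153 |R|=0.86760 →hi
  mid=-2.74621 |R|=0.94265 →hi
  mid=-2.77354 |R|=0.98243 →hi
  mid=-2.78721 |R|=1.00290 →lo
  ...
  [-2.78550,-2.78529] ⇒ x*=-2.7853
Stable set (-2.7853, 0).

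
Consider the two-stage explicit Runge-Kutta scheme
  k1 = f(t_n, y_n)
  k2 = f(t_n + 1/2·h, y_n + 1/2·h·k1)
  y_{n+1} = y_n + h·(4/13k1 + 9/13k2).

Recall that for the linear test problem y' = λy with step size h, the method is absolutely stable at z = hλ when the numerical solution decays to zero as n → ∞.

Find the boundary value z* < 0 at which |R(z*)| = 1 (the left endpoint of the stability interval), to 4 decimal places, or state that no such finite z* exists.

left endpoint -2.8889.

With y'=λy (z=hλ):
  k1=λy_n ⇒ h·k1=z·y_n;  k2=λ(1+1/2z)y_n ⇒ h·k2=z(1+1/2z)y_n
  y_{n+1}/y_n = 1 + 4/13z + 9/13z(1+1/2z) = 1 + z + 9/26z²
  so R(z) = 1 + z + 9/26z².

Boundary: |R(x)|=1, x<0.
x=-1.31: |R|=0.2840
R=1: x+9/26x²=0 ⇒ x=−26/9=-2.8889; min R=1−1/(4·9/26)=0.2778>−1
Confirm numerically:
  x=-2.271: |R|=0.51427 <1
  x=-1.653: |R|=0.29283 <1
  x=-1.215: |R|=0.29600 <1
  x=-3.284: |R|=1.44915 >1
  x=-3.130: |R|=1.26123 >1
  x=-3.074: |R|=1.19697 >1
Stable set (-2.8889, 0).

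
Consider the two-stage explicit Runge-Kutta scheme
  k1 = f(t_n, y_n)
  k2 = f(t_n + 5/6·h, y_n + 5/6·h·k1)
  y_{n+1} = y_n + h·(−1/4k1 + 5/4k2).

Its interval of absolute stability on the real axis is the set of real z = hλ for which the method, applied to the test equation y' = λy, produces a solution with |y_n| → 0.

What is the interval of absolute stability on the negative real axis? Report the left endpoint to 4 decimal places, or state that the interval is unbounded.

z∈(-0.9600,0).

With y'=λy (z=hλ):
  k1=λy_n ⇒ h·k1=z·y_n;  k2=λ(1+5/6z)y_n ⇒ h·k2=z(1+5/6z)y_n
  y_{n+1}/y_n = 1 − 1/4z + 5/4z(1+5/6z) = 1 + z + 25/24z²
  so R(z) = 1 + z + 25/24z².

Boundary: |R(x)|=1, x<0.
x=-1.2: |R|=1.3000
R=1: x+25/24x²=0 ⇒ x=−24/25=-0.9600; min R=1−1/(4·25/24)=0.7600>−1
Confirm numerically:
  x=-0.789: |R|=0.85946 <1
  x=-0.729: |R|=0.82458 <1
  x=-0.444: |R|=0.76135 <1
  x=-0.411: |R|=0.76496 <1
  x=-1.546: |R|=1.94370 >1
  x=-1.297: |R|=1.45530 >1
  x=-1.206: |R|=1.30904 >1
So |R|<1 on (-0.9600, 0).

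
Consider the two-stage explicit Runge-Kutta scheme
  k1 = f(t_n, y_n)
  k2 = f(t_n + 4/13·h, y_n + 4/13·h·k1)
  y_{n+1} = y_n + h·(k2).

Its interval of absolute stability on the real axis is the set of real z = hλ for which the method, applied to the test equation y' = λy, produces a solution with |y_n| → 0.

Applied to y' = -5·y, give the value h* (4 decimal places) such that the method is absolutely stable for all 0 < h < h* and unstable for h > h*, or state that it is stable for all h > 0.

(-3.2500,0); λ=-5 ⇒ h* = (13/4)/5 = 0.6500.

Set f=λy, z=hλ:
  k1=λy_n ⇒ h·k1=z·y_n;  k2=λ(1+4/13z)y_n ⇒ h·k2=z(1+4/13z)y_n
  y_{n+1}/y_n = 1 + z(1+4/13z) = 1 + z + 4/13z²
  R(z) = 1 + z + 4/13z².

Need |R(x)|<1, x<0.
x=-0.95: |R|=0.3277
R=1: x+4/13x²=0 ⇒ x=−13/4=-3.2500; min R=1−1/(4·4/13)=0.1875>−1
Confirm numerically:
  x=-2.115: |R|=0.26138 <1
  x=-1.582: |R|=0.18807 <1
  x=-1.486: |R|=0.19344 <1
  x=-3.368: |R|=1.12228 >1
  x=-3.288: |R|=1.03844 >1
Interval (-3.2500, 0).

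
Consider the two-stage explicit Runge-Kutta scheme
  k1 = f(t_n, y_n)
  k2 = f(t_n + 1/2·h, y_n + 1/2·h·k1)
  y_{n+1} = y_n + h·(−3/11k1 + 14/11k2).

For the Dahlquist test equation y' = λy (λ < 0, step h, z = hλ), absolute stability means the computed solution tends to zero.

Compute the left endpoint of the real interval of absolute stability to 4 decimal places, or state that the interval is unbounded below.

With y'=λy (z=hλ):
  k1=λy_n ⇒ h·k1=z·y_n;  k2=λ(1+1/2z)y_n ⇒ h·k2=z(1+1/2z)y_n
  y_{n+1}/y_n = 1 − 3/11z + 14/11z(1+1/2z) = 1 + z + 7/11z²
  so R(z) = 1 + z + 7/11z².

Find x<0 with |R(x)|<1.
x=-1.21: |R|=0.7217
R=1: x+7/11x²=0 ⇒ x=−11/7=-1.5714; min R=1−1/(4·7/11)=0.6071>−1
Confirm numerically:
  x=-1.510: |R|=0.94097 <1
  x=-1.294: |R|=0.77155 <1
  x=-0.924: |R|=0.61931 <1
  x=-0.851: |R|=0.60986 <1
  x=-2.063: |R|=1.64534 >1
  x=-1.825: |R|=1.29449 >1
So |R|<1 on (-1.5714, 0).

left endpoint -1.5714.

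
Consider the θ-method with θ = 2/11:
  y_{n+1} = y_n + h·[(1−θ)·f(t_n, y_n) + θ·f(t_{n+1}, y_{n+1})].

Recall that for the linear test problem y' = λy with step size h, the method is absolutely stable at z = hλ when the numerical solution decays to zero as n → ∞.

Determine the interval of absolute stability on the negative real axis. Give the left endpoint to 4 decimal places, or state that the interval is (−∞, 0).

(-3.1429, 0).

On y'=λy, z=hλ:
  y_{n+1} = y_n + z·[9/11·y_n + 2/11·y_{n+1}] ⇒ (1 − 2/11z)y_{n+1} = (1 + 9/11z)y_n
  ⇒ R(z) = (1 + 9/11z)/(1 − 2/11z).

Need |R(x)|<1, x<0.
x=-0.34: |R|=0.6798
R=−1: 1+9/11x = −1+2/11x ⇒ -7/11x=2 ⇒ x=2/(-7/11)=-3.1429
Confirm numerically:
  x=-1.813: |R|=0.36353 <1
  x=-1.781: |R|=0.34535 <1
  x=-1.764: |R|=0.33563 <1
  x=-3.677: |R|=1.20372 >1
  x=-3.468: |R|=1.12690 >1
  x=-3.346: |R|=1.08038 >1
Interval (-3.1429, 0).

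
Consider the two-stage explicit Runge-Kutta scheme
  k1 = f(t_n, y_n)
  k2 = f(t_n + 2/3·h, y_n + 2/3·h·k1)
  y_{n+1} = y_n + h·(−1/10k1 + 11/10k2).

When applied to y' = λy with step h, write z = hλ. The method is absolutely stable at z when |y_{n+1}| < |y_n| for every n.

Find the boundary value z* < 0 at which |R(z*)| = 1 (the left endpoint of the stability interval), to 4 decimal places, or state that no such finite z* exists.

With y'=λy (z=hλ):
  k1=λy_n ⇒ h·k1=z·y_n;  k2=λ(1+2/3z)y_n ⇒ h·k2=z(1+2/3z)y_n
  y_{n+1}/y_n = 1 − 1/10z + 11/10z(1+2/3z) = 1 + z + 11/15z²
  Hence R(z) = 1 + z + 11/15z².

Find x<0 with |R(x)|<1.
x=-1.2: |R|=0.8560
R=1: x+11/15x²=0 ⇒ x=−15/11=-1.3636; min R=1−1/(4·11/15)=0.6591>−1
Confirm numerically:
  x=-1.154: |R|=0.82259 <1
  x=-1.149: |R|=0.81915 <1
  x=-0.885: |R|=0.68936 <1
  x=-0.610: |R|=0.66287 <1
  x=-1.806: |R|=1.58587 >1
  x=-1.684: |R|=1.39563 >1
  x=-1.651: |R|=1.34792 >1
So |R|<1 on (-1.3636, 0).

left endpoint -1.3636.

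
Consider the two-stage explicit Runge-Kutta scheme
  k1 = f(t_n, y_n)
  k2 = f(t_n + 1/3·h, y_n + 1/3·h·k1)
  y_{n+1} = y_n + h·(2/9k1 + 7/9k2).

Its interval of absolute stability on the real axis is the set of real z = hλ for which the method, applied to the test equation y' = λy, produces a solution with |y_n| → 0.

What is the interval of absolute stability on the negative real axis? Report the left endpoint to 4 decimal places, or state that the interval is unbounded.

(-3.8571, 0).

Set f=λy, z=hλ:
  k1=λy_n ⇒ h·k1=z·y_n;  k2=λ(1+1/3z)y_n ⇒ h·k2=z(1+1/3z)y_n
  y_{n+1}/y_n = 1 + 2/9z + 7/9z(1+1/3z) = 1 + z + 7/27z²
  Hence R(z) = 1 + z + 7/27z².

Need |R(x)|<1, x<0.
x=-1.1: |R|=0.2137
R=1: x+7/27x²=0 ⇒ x=−27/7=-3.8571; min R=1−1/(4·7/27)=0.0357>−1
Confirm numerically:
  x=-3.372: |R|=0.57588 <1
  x=-2.011: |R|=0.03748 <1
  x=-1.699: |R|=0.04938 <1
  x=-4.197: |R|=1.36980 >1
  x=-3.959: |R|=1.10455 >1
Stable set (-3.8571, 0).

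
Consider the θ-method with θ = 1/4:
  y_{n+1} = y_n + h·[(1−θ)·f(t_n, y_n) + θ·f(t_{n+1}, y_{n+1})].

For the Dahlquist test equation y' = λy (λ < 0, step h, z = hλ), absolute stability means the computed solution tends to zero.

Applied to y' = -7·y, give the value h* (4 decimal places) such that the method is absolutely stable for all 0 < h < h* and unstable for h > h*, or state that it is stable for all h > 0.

On y'=λy, z=hλ:
  y_{n+1} = y_n + z·[3/4·y_n + 1/4·y_{n+1}] ⇒ (1 − 1/4z)y_{n+1} = (1 + 3/4z)y_n
  Hence R(z) = (1 + 3/4z)/(1 − 1/4z).

Find x<0 with |R(x)|<1.
x=-1.19: |R|=0.0829
R=−1: 1+3/4x = −1+1/4x ⇒ -1/2x=2 ⇒ x=2/(-1/2)=-4.0000
Confirm numerically:
  x=-3.858: |R|=0.96386 <1
  x=-3.364: |R|=0.82727 <1
  x=-3.231: |R|=0.78730 <1
  x=-1.909: |R|=0.29227 <1
  x=-4.285: |R|=1.06880 >1
  x=-4.102: |R|=1.02518 >1
So |R|<1 on (-4.0000, 0).

(-4.0000,0); λ=-7 ⇒ h* = (4)/7 = 0.5714.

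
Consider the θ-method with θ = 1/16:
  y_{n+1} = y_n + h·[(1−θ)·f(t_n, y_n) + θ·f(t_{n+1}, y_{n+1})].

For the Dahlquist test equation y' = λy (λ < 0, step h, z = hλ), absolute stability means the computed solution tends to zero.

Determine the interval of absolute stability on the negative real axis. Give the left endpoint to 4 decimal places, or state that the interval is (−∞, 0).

On y'=λy, z=hλ:
  y_{n+1} = y_n + z·[15/16·y_n + 1/16·y_{n+1}] ⇒ (1 − 1/16z)y_{n+1} = (1 + 15/16z)y_n
  ⇒ R(z) = (1 + 15/16z)/(1 − 1/16z).

Find x<0 with |R(x)|<1.
x=-0.76: |R|=0.2745
R=−1: 1+15/16x = −1+1/16x ⇒ -7/8x=2 ⇒ x=2/(-7/8)=-2.2857
Confirm numerically:
  x=-1.934: |R|=0.72544 <1
  x=-1.705: |R|=0.54081 <1
  x=-1.514: |R|=0.38312 <1
  x=-1.186: |R|=0.10415 <1
  x=-2.830: |R|=1.40467 >1
  x=-2.770: |R|=1.36121 >1
  x=-2.566: |R|=1.21135 >1
Stable set (-2.2857, 0).

z∈(-2.2857,0).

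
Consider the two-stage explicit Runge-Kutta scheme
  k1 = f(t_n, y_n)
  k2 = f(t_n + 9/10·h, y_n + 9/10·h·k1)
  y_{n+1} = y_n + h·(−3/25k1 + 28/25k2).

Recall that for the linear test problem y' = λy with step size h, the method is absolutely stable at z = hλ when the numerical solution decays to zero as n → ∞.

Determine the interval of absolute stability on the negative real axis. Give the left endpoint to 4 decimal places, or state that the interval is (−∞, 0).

Test eqn y'=λy, z=hλ:
  k1=λy_n ⇒ h·k1=z·y_n;  k2=λ(1+9/10z)y_n ⇒ h·k2=z(1+9/10z)y_n
  y_{n+1}/y_n = 1 − 3/25z + 28/25z(1+9/10z) = 1 + z + 126/125z²
  so R(z) = 1 + z + 126/125z².

Boundary: |R(x)|=1, x<0.
x=-0.46: |R|=0.7533
R=1: x+126/125x²=0 ⇒ x=−125/126=-0.9921; min R=1−1/(4·126/125)=0.7520>−1
Confirm numerically:
  x=-0.967: |R|=0.97557 <1
  x=-0.949: |R|=0.95881 <1
  x=-0.932: |R|=0.94357 <1
  x=-1.535: |R|=1.84007 >1
  x=-1.257: |R|=1.33569 >1
  x=-1.056: |R|=1.06806 >1
Stable set (-0.9921, 0).

z∈(-0.9921,0).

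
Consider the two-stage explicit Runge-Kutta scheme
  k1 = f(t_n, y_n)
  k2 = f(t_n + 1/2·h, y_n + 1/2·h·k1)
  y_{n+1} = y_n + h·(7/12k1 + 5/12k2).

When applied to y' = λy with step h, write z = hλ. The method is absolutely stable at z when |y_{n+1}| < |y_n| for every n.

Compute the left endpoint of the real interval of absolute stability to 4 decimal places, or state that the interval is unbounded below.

z* = -4.8000.

On y'=λy, z=hλ:
  k1=λy_n ⇒ h·k1=z·y_n;  k2=λ(1+1/2z)y_n ⇒ h·k2=z(1+1/2z)y_n
  y_{n+1}/y_n = 1 + 7/12z + 5/12z(1+1/2z) = 1 + z + 5/24z²
  Hence R(z) = 1 + z + 5/24z².

Solve |R(x)|<1 on ℝ⁻.
x=-0.41: |R|=0.6250
R=1: x+5/24x²=0 ⇒ x=−24/5=-4.8000; min R=1−1/(4·5/24)=-0.2000>−1
Confirm numerically:
  x=-4.203: |R|=0.47725 <1
  x=-3.458: |R|=0.03320 <1
  x=-2.633: |R|=0.18869 <1
  x=-2.411: |R|=0.19997 <1
  x=-5.215: |R|=1.45088 >1
  x=-5.118: |R|=1.33907 >1
  x=-4.883: |R|=1.08444 >1
Interval (-4.8000, 0).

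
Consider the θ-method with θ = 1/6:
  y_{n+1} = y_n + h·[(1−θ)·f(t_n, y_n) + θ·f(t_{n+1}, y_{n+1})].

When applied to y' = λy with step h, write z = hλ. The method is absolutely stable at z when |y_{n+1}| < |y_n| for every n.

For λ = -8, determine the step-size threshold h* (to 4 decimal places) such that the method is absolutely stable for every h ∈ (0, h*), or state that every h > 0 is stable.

Test eqn y'=λy, z=hλ:
  y_{n+1} = y_n + z·[5/6·y_n + 1/6·y_{n+1}] ⇒ (1 − 1/6z)y_{n+1} = (1 + 5/6z)y_n
  so R(z) = (1 + 5/6z)/(1 − 1/6z).

Solve |R(x)|<1 on ℝ⁻.
x=-1.04: |R|=0.1136
R=−1: 1+5/6x = −1+1/6x ⇒ -2/3x=2 ⇒ x=2/(-2/3)=-3.0000
Confirm numerically:
  x=-2.970: |R|=0.98662 <1
  x=-2.387: |R|=0.70764 <1
  x=-1.910: |R|=0.44880 <1
  x=-1.609: |R|=0.26876 <1
  x=-3.517: |R|=1.21730 >1
  x=-3.443: |R|=1.18765 >1
  x=-3.159: |R|=1.06944 >1
Interval (-3.0000, 0).

(-3.0000,0); λ=-8 ⇒ h* = (3)/8 = 0.3750.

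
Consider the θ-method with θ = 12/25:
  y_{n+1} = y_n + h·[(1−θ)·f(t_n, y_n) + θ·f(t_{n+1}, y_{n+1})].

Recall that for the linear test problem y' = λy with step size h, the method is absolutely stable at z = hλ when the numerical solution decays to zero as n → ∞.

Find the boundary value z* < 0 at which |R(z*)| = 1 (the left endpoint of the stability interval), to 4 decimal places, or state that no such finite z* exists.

z* = -50.0000.

On y'=λy, z=hλ:
  y_{n+1} = y_n + z·[13/25·y_n + 12/25·y_{n+1}] ⇒ (1 − 12/25z)y_{n+1} = (1 + 13/25z)y_n
  so R(z) = (1 + 13/25z)/(1 − 12/25z).

Solve |R(x)|<1 on ℝ⁻.
x=-0.93: |R|=0.3570
R=−1: 1+13/25x = −1+12/25x ⇒ -1/25x=2 ⇒ x=2/(-1/25)=-50.0000
Confirm numerically:
  x=-43.796: |R|=0.98873 <1
  x=-36.249: |R|=0.97011 <1
  x=-34.840: |R|=0.96578 <1
  x=-26.176: |R|=0.92975 <1
  x=-50.600: |R|=1.00095 >1
  x=-50.519: |R|=1.00082 >1
  x=-50.106: |R|=1.00017 >1
Interval (-50.0000, 0).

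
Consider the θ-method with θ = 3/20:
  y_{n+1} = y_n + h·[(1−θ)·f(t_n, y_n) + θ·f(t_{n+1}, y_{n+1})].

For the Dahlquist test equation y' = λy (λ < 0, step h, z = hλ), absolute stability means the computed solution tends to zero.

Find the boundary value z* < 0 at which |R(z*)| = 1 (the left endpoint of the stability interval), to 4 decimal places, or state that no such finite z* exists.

With y'=λy (z=hλ):
  y_{n+1} = y_n + z·[17/20·y_n + 3/20·y_{n+1}] ⇒ (1 − 3/20z)y_{n+1} = (1 + 17/20z)y_n
  ⇒ R(z) = (1 + 17/20z)/(1 − 3/20z).

Boundary: |R(x)|=1, x<0.
x=-0.38: |R|=0.6405
R=−1: 1+17/20x = −1+3/20x ⇒ -7/10x=2 ⇒ x=2/(-7/10)=-2.8571
Confirm numerically:
  x=-2.799: |R|=0.97134 <1
  x=-2.797: |R|=0.97034 <1
  x=-2.222: |R|=0.66654 <1
  x=-1.391: |R|=0.15087 <1
  x=-3.128: |R|=1.12905 >1
  x=-3.043: |R|=1.08933 >1
  x=-2.989: |R|=1.06373 >1
Interval (-2.8571, 0).

z* = -2.8571.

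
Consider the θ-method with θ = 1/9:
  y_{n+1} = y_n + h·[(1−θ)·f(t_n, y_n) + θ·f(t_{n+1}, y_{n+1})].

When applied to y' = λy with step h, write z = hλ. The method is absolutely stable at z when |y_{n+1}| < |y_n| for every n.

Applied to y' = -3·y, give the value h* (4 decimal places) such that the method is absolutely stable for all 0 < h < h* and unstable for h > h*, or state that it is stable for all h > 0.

Test eqn y'=λy, z=hλ:
  y_{n+1} = y_n + z·[8/9·y_n + 1/9·y_{n+1}] ⇒ (1 − 1/9z)y_{n+1} = (1 + 8/9z)y_n
  R(z) = (1 + 8/9z)/(1 − 1/9z).

Boundary: |R(x)|=1, x<0.
x=-1.01: |R|=0.0919
R=−1: 1+8/9x = −1+1/9x ⇒ -7/9x=2 ⇒ x=2/(-7/9)=-2.5714
Confirm numerically:
  x=-1.964: |R|=0.61219 <1
  x=-1.871: |R|=0.54898 <1
  x=-1.608: |R|=0.36425 <1
  x=-1.081: |R|=0.03492 <1
  x=-3.134: |R|=1.32454 >1
  x=-3.032: |R|=1.26795 >1
  x=-2.643: |R|=1.04303 >1
Interval (-2.5714, 0).

(-2.5714,0); λ=-3 ⇒ h* = (18/7)/3 = 0.8571.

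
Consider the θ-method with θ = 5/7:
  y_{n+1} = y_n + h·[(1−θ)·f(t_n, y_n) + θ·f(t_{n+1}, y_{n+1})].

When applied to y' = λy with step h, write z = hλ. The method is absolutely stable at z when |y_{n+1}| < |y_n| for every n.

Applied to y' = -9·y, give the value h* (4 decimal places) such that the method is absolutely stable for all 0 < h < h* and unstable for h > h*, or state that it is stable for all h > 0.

(−∞, 0) — no finite endpoint. Any h>0 works for λ=-9.

Test eqn y'=λy, z=hλ:
  y_{n+1} = y_n + z·[2/7·y_n + 5/7·y_{n+1}] ⇒ (1 − 5/7z)y_{n+1} = (1 + 2/7z)y_n
  ⇒ R(z) = (1 + 2/7z)/(1 − 5/7z).

Solve |R(x)|<1 on ℝ⁻.
x=-0.38: |R|=0.7011
x=-2: |R|=0.1765
x=-10: |R|=0.2281
x=-100: |R|=0.3807
θ=5/7≥1/2 ⇒ |1+2/7x|<|1−5/7x| ∀x<0 ⇒ interval (−∞,0).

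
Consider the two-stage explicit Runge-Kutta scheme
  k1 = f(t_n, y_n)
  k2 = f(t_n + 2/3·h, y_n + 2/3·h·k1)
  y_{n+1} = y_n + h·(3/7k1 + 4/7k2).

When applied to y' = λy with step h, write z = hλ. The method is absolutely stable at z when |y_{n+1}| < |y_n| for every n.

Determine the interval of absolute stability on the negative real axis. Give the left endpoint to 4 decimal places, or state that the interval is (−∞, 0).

On y'=λy, z=hλ:
  k1=λy_n ⇒ h·k1=z·y_n;  k2=λ(1+2/3z)y_n ⇒ h·k2=z(1+2/3z)y_n
  y_{n+1}/y_n = 1 + 3/7z + 4/7z(1+2/3z) = 1 + z + 8/21z²
  Hence R(z) = 1 + z + 8/21z².

Need |R(x)|<1, x<0.
x=-1.33: |R|=0.3439
R=1: x+8/21x²=0 ⇒ x=−21/8=-2.6250; min R=1−1/(4·8/21)=0.3438>−1
Confirm numerically:
  x=-2.514: |R|=0.89369 <1
  x=-2.019: |R|=0.53390 <1
  x=-1.994: |R|=0.52068 <1
  x=-1.185: |R|=0.34994 <1
  x=-2.890: |R|=1.29175 >1
  x=-2.666: |R|=1.04164 >1
Stable set (-2.6250, 0).

(-2.6250, 0).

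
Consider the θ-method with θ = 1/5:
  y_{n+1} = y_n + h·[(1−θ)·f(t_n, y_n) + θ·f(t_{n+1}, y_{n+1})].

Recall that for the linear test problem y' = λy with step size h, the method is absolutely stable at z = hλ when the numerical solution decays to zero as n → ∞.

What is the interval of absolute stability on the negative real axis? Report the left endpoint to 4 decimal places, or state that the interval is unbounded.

On y'=λy, z=hλ:
  y_{n+1} = y_n + z·[4/5·y_n + 1/5·y_{n+1}] ⇒ (1 − 1/5z)y_{n+1} = (1 + 4/5z)y_n
  R(z) = (1 + 4/5z)/(1 − 1/5z).

Find x<0 with |R(x)|<1.
x=-0.89: |R|=0.2445
R=−1: 1+4/5x = −1+1/5x ⇒ -3/5x=2 ⇒ x=2/(-3/5)=-3.3333
Confirm numerically:
  x=-2.679: |R|=0.74437 <1
  x=-2.421: |R|=0.63118 <1
  x=-1.769: |R|=0.30669 <1
  x=-3.808: |R|=1.16167 >1
  x=-3.673: |R|=1.11749 >1
Stable set (-3.3333, 0).

z∈(-3.3333,0).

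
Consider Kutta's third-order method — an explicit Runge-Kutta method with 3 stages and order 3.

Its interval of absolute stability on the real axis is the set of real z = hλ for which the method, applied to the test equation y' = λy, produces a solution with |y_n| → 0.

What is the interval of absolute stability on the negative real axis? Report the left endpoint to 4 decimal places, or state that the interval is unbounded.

(-2.5127, 0).

Test eqn y'=λy, z=hλ:
  order 3, 3-stage ⇒ R(z)=1+z+z^2/2+z^3/6
  (e.g. R(-1.1)=0.28317, |R|=0.28317)

Solve |R(x)|<1 on ℝ⁻.
x=-1.1: |R|=0.2832
|R(-1.63)|=0.0233 |R(-1.42)|=0.1110 |R(-1.28)|=0.1897
Bisect:
  x_lo=-3.0480 |R|=2.1222  x_hi=-0.0939 |R|=0.9103
  mid=-1.57095 |R|=0.01684 →hi
  mid=-2.30946 |R|=0.69561 →hi
  mid=-2.67871 |R|=1.29448 →lo
  mid=-2.49408 |R|=0.96958 →hi
  mid=-2.58640 |R|=1.12527 →lo
  mid=-2.54024 |R|=1.04578 →lo
  mid=-2.51716 |R|=1.00728 →lo
  ...
  [-2.51284,-2.51266] ⇒ x*=-2.5127
So |R|<1 on (-2.5127, 0).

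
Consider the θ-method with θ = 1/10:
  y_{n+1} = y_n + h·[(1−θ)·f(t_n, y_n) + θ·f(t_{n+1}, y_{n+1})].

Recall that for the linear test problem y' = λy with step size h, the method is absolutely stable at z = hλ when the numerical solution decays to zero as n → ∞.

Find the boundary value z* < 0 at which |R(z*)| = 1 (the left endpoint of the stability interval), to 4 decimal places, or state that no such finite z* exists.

With y'=λy (z=hλ):
  y_{n+1} = y_n + z·[9/10·y_n + 1/10·y_{n+1}] ⇒ (1 − 1/10z)y_{n+1} = (1 + 9/10z)y_n
  ⇒ R(z) = (1 + 9/10z)/(1 − 1/10z).

Find x<0 with |R(x)|<1.
x=-1.63: |R|=0.4015
R=−1: 1+9/10x = −1+1/10x ⇒ -4/5x=2 ⇒ x=2/(-4/5)=-2.5000
Confirm numerically:
  x=-2.278: |R|=0.85535 <1
  x=-2.207: |R|=0.80798 <1
  x=-1.945: |R|=0.62830 <1
  x=-1.054: |R|=0.04650 <1
  x=-2.838: |R|=1.21062 >1
  x=-2.827: |R|=1.20394 >1
  x=-2.530: |R|=1.01915 >1
So |R|<1 on (-2.5000, 0).

z* = -2.5000.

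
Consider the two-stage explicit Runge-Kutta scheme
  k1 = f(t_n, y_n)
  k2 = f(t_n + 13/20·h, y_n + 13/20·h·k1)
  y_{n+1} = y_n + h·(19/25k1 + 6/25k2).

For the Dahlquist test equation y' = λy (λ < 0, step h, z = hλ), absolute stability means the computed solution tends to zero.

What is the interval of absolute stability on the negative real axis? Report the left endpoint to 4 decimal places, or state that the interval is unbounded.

(-6.4103, 0).

Test eqn y'=λy, z=hλ:
  k1=λy_n ⇒ h·k1=z·y_n;  k2=λ(1+13/20z)y_n ⇒ h·k2=z(1+13/20z)y_n
  y_{n+1}/y_n = 1 + 19/25z + 6/25z(1+13/20z) = 1 + z + 39/250z²
  so R(z) = 1 + z + 39/250z².

Need |R(x)|<1, x<0.
x=-1.05: |R|=0.1220
R=1: x+39/250x²=0 ⇒ x=−250/39=-6.4103; min R=1−1/(4·39/250)=-0.6026>−1
Confirm numerically:
  x=-3.989: |R|=0.50671 <1
  x=-3.105: |R|=0.60100 <1
  x=-2.642: |R|=0.55309 <1
  x=-6.843: |R|=1.46196 >1
  x=-6.777: |R|=1.38773 >1
  x=-6.666: |R|=1.26595 >1
Stable set (-6.4103, 0).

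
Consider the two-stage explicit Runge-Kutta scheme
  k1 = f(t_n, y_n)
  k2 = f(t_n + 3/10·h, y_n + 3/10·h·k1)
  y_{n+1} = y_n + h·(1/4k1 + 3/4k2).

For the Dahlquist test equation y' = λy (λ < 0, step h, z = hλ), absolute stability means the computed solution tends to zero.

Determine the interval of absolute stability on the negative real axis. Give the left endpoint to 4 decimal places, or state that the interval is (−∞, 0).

(-4.4444, 0).

Set f=λy, z=hλ:
  k1=λy_n ⇒ h·k1=z·y_n;  k2=λ(1+3/10z)y_n ⇒ h·k2=z(1+3/10z)y_n
  y_{n+1}/y_n = 1 + 1/4z + 3/4z(1+3/10z) = 1 + z + 9/40z²
  ⇒ R(z) = 1 + z + 9/40z².

Need |R(x)|<1, x<0.
x=-1.37: |R|=0.0523
R=1: x+9/40x²=0 ⇒ x=−40/9=-4.4444; min R=1−1/(4·9/40)=-0.1111>−1
Confirm numerically:
  x=-3.186: |R|=0.09788 <1
  x=-2.730: |R|=0.05310 <1
  x=-1.998: |R|=0.09980 <1
  x=-1.867: |R|=0.08272 <1
  x=-4.897: |R|=1.49864 >1
  x=-4.557: |R|=1.11541 >1
  x=-4.545: |R|=1.10283 >1
So |R|<1 on (-4.4444, 0).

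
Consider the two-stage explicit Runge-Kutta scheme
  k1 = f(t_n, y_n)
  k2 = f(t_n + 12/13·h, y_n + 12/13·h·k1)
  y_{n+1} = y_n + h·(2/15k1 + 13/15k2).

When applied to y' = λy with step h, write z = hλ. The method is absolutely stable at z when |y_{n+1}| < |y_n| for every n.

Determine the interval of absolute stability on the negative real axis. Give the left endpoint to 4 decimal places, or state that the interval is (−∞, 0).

z∈(-1.2500,0).

Test eqn y'=λy, z=hλ:
  k1=λy_n ⇒ h·k1=z·y_n;  k2=λ(1+12/13z)y_n ⇒ h·k2=z(1+12/13z)y_n
  y_{n+1}/y_n = 1 + 2/15z + 13/15z(1+12/13z) = 1 + z + 4/5z²
  so R(z) = 1 + z + 4/5z².

Find x<0 with |R(x)|<1.
x=-1.06: |R|=0.8389
R=1: x+4/5x²=0 ⇒ x=−5/4=-1.2500; min R=1−1/(4·4/5)=0.6875>−1
Confirm numerically:
  x=-1.021: |R|=0.81295 <1
  x=-0.847: |R|=0.72693 <1
  x=-0.643: |R|=0.68776 <1
  x=-1.555: |R|=1.37942 >1
  x=-1.294: |R|=1.04555 >1
Interval (-1.2500, 0).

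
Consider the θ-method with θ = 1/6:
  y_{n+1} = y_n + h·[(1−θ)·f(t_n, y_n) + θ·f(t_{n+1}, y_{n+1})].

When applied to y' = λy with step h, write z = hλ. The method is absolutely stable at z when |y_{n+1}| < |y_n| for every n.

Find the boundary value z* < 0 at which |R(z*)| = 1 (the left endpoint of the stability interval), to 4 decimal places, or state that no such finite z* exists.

Test eqn y'=λy, z=hλ:
  y_{n+1} = y_n + z·[5/6·y_n + 1/6·y_{n+1}] ⇒ (1 − 1/6z)y_{n+1} = (1 + 5/6z)y_n
  R(z) = (1 + 5/6z)/(1 − 1/6z).

Solve |R(x)|<1 on ℝ⁻.
x=-0.38: |R|=0.6426
R=−1: 1+5/6x = −1+1/6x ⇒ -2/3x=2 ⇒ x=2/(-2/3)=-3.0000
Confirm numerically:
  x=-2.974: |R|=0.98841 <1
  x=-2.598: |R|=0.81298 <1
  x=-2.181: |R|=0.59956 <1
  x=-1.918: |R|=0.45340 <1
  x=-3.572: |R|=1.23903 >1
  x=-3.245: |R|=1.10600 >1
  x=-3.235: |R|=1.10179 >1
Interval (-3.0000, 0).

left endpoint -3.0000.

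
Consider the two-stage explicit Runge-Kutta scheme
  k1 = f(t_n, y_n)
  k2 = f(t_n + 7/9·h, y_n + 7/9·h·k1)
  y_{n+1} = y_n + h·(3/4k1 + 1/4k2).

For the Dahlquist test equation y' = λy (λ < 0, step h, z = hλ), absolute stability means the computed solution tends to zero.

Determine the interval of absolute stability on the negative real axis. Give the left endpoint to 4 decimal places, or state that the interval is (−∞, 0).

(-5.1429, 0).

Test eqn y'=λy, z=hλ:
  k1=λy_n ⇒ h·k1=z·y_n;  k2=λ(1+7/9z)y_n ⇒ h·k2=z(1+7/9z)y_n
  y_{n+1}/y_n = 1 + 3/4z + 1/4z(1+7/9z) = 1 + z + 7/36z²
  Hence R(z) = 1 + z + 7/36z².

Find x<0 with |R(x)|<1.
x=-0.71: |R|=0.3880
R=1: x+7/36x²=0 ⇒ x=−36/7=-5.1429; min R=1−1/(4·7/36)=-0.2857>−1
Confirm numerically:
  x=-4.978: |R|=0.84043 <1
  x=-3.680: |R|=0.04676 <1
  x=-3.522: |R|=0.11002 <1
  x=-5.295: |R|=1.15664 >1
  x=-5.235: |R|=1.09379 >1
Stable set (-5.1429, 0).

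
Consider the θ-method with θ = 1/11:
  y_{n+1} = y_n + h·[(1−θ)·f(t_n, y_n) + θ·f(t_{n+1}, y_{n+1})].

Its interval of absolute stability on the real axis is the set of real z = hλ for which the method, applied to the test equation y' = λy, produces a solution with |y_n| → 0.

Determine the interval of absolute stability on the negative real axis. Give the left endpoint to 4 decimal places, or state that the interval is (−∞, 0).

(-2.4444, 0).

Test eqn y'=λy, z=hλ:
  y_{n+1} = y_n + z·[10/11·y_n + 1/11·y_{n+1}] ⇒ (1 − 1/11z)y_{n+1} = (1 + 10/11z)y_n
  ⇒ R(z) = (1 + 10/11z)/(1 − 1/11z).

Solve |R(x)|<1 on ℝ⁻.
x=-1.23: |R|=0.1063
R=−1: 1+10/11x = −1+1/11x ⇒ -9/11x=2 ⇒ x=2/(-9/11)=-2.4444
Confirm numerically:
  x=-2.378: |R|=0.95530 <1
  x=-2.081: |R|=0.74994 <1
  x=-1.889: |R|=0.61215 <1
  x=-1.587: |R|=0.38691 <1
  x=-2.946: |R|=1.32368 >1
  x=-2.616: |R|=1.11340 >1
Interval (-2.4444, 0).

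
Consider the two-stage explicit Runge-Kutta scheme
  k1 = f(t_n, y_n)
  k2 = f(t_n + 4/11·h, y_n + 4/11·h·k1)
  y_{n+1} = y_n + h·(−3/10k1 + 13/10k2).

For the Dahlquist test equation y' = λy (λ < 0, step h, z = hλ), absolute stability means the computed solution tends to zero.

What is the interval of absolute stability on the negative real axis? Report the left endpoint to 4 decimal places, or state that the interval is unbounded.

(-2.1154, 0).

Set f=λy, z=hλ:
  k1=λy_n ⇒ h·k1=z·y_n;  k2=λ(1+4/11z)y_n ⇒ h·k2=z(1+4/11z)y_n
  y_{n+1}/y_n = 1 − 3/10z + 13/10z(1+4/11z) = 1 + z + 26/55z²
  R(z) = 1 + z + 26/55z².

Find x<0 with |R(x)|<1.
x=-1.54: |R|=0.5811
R=1: x+26/55x²=0 ⇒ x=−55/26=-2.1154; min R=1−1/(4·26/55)=0.4712>−1
Confirm numerically:
  x=-1.224: |R|=0.48423 <1
  x=-1.113: |R|=0.47260 <1
  x=-1.052: |R|=0.47117 <1
  x=-0.860: |R|=0.48963 <1
  x=-2.588: |R|=1.57821 >1
  x=-2.293: |R|=1.19253 >1
  x=-2.183: |R|=1.06978 >1
Interval (-2.1154, 0).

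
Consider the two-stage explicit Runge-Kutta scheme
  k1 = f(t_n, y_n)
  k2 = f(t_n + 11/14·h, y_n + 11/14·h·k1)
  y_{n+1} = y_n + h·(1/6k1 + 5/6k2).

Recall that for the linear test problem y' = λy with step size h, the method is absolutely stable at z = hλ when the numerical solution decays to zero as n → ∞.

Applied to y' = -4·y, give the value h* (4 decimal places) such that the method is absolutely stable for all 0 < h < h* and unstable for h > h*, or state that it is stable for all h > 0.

(-1.5273,0); λ=-4 ⇒ h* = (84/55)/4 = 0.3818.

With y'=λy (z=hλ):
  k1=λy_n ⇒ h·k1=z·y_n;  k2=λ(1+11/14z)y_n ⇒ h·k2=z(1+11/14z)y_n
  y_{n+1}/y_n = 1 + 1/6z + 5/6z(1+11/14z) = 1 + z + 55/84z²
  R(z) = 1 + z + 55/84z².

Find x<0 with |R(x)|<1.
x=-1.74: |R|=1.2424
R=1: x+55/84x²=0 ⇒ x=−84/55=-1.5273; min R=1−1/(4·55/84)=0.6182>−1
Confirm numerically:
  x=-1.442: |R|=0.91949 <1
  x=-0.872: |R|=0.62587 <1
  x=-0.801: |R|=0.61910 <1
  x=-0.719: |R|=0.61949 <1
  x=-1.797: |R|=1.31736 >1
  x=-1.796: |R|=1.31601 >1
  x=-1.782: |R|=1.29721 >1
Interval (-1.5273, 0).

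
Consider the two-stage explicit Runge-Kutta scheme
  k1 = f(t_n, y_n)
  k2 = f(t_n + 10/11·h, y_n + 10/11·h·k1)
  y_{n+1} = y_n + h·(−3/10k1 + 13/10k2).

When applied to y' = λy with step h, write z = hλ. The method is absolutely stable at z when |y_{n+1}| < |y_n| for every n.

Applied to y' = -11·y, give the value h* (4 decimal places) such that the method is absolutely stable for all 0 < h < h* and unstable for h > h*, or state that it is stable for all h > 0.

(-0.8462,0); λ=-11 ⇒ h* = (11/13)/11 = 0.0769.

With y'=λy (z=hλ):
  k1=λy_n ⇒ h·k1=z·y_n;  k2=λ(1+10/11z)y_n ⇒ h·k2=z(1+10/11z)y_n
  y_{n+1}/y_n = 1 − 3/10z + 13/10z(1+10/11z) = 1 + z + 13/11z²
  ⇒ R(z) = 1 + z + 13/11z².

Need |R(x)|<1, x<0.
x=-0.59: |R|=0.8214
R=1: x+13/11x²=0 ⇒ x=−11/13=-0.8462; min R=1−1/(4·13/11)=0.7885>−1
Confirm numerically:
  x=-0.808: |R|=0.96357 <1
  x=-0.566: |R|=0.81260 <1
  x=-0.525: |R|=0.80074 <1
  x=-1.326: |R|=1.75196 >1
  x=-1.286: |R|=1.66849 >1
  x=-1.022: |R|=1.21239 >1
So |R|<1 on (-0.8462, 0).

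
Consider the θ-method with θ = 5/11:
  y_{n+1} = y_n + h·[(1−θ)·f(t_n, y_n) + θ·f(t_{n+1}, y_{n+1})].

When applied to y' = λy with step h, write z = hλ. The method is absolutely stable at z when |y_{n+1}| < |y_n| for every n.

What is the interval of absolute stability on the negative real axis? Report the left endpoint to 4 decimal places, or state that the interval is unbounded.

Test eqn y'=λy, z=hλ:
  y_{n+1} = y_n + z·[6/11·y_n + 5/11·y_{n+1}] ⇒ (1 − 5/11z)y_{n+1} = (1 + 6/11z)y_n
  Hence R(z) = (1 + 6/11z)/(1 − 5/11z).

Need |R(x)|<1, x<0.
x=-0.91: |R|=0.3563
R=−1: 1+6/11x = −1+5/11x ⇒ -1/11x=2 ⇒ x=2/(-1/11)=-22.0000
Confirm numerically:
  x=-21.733: |R|=0.99777 <1
  x=-20.169: |R|=0.98363 <1
  x=-17.478: |R|=0.95404 <1
  x=-16.238: |R|=0.93750 <1
  x=-22.495: |R|=1.00401 >1
  x=-22.464: |R|=1.00376 >1
  x=-22.113: |R|=1.00093 >1
Interval (-22.0000, 0).

z∈(-22.0000,0).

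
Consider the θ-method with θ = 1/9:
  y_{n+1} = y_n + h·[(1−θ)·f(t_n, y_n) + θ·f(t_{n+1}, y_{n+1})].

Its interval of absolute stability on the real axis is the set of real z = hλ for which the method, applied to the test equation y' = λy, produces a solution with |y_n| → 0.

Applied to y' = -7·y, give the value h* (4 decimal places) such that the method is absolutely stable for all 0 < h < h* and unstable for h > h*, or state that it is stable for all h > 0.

(-2.5714,0); λ=-7 ⇒ h* = (18/7)/7 = 0.3673.

Set f=λy, z=hλ:
  y_{n+1} = y_n + z·[8/9·y_n + 1/9·y_{n+1}] ⇒ (1 − 1/9z)y_{n+1} = (1 + 8/9z)y_n
  R(z) = (1 + 8/9z)/(1 − 1/9z).

Boundary: |R(x)|=1, x<0.
x=-0.8: |R|=0.2653
R=−1: 1+8/9x = −1+1/9x ⇒ -7/9x=2 ⇒ x=2/(-7/9)=-2.5714
Confirm numerically:
  x=-2.363: |R|=0.87160 <1
  x=-2.095: |R|=0.69941 <1
  x=-1.265: |R|=0.10911 <1
  x=-3.059: |R|=1.28303 >1
  x=-2.634: |R|=1.03765 >1
Stable set (-2.5714, 0).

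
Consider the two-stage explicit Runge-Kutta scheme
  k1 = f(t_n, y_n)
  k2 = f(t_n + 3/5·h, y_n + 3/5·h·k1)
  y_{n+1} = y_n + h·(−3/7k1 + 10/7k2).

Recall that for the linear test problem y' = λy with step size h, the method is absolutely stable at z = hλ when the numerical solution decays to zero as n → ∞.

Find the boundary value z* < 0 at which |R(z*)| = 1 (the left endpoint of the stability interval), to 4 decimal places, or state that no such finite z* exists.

On y'=λy, z=hλ:
  k1=λy_n ⇒ h·k1=z·y_n;  k2=λ(1+3/5z)y_n ⇒ h·k2=z(1+3/5z)y_n
  y_{n+1}/y_n = 1 − 3/7z + 10/7z(1+3/5z) = 1 + z + 6/7z²
  Hence R(z) = 1 + z + 6/7z².

Solve |R(x)|<1 on ℝ⁻.
x=-0.33: |R|=0.7633
R=1: x+6/7x²=0 ⇒ x=−7/6=-1.1667; min R=1−1/(4·6/7)=0.7083>−1
Confirm numerically:
  x=-1.119: |R|=0.95428 <1
  x=-0.974: |R|=0.83915 <1
  x=-0.770: |R|=0.73820 <1
  x=-1.657: |R|=1.69641 >1
  x=-1.208: |R|=1.04280 >1
  x=-1.188: |R|=1.02172 >1
So |R|<1 on (-1.1667, 0).

z* = -1.1667.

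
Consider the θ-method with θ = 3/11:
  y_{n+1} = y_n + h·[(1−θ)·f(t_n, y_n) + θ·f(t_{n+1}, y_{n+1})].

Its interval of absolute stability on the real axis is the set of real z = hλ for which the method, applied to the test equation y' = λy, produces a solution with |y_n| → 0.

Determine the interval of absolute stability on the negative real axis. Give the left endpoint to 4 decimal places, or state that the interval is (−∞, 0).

With y'=λy (z=hλ):
  y_{n+1} = y_n + z·[8/11·y_n + 3/11·y_{n+1}] ⇒ (1 − 3/11z)y_{n+1} = (1 + 8/11z)y_n
  R(z) = (1 + 8/11z)/(1 − 3/11z).

Boundary: |R(x)|=1, x<0.
x=-0.68: |R|=0.4264
R=−1: 1+8/11x = −1+3/11x ⇒ -5/11x=2 ⇒ x=2/(-5/11)=-4.4000
Confirm numerically:
  x=-4.079: |R|=0.93093 <1
  x=-4.010: |R|=0.91533 <1
  x=-2.614: |R|=0.52606 <1
  x=-1.807: |R|=0.21046 <1
  x=-4.950: |R|=1.10638 >1
  x=-4.842: |R|=1.08658 >1
  x=-4.451: |R|=1.01047 >1
So |R|<1 on (-4.4000, 0).

z∈(-4.4000,0).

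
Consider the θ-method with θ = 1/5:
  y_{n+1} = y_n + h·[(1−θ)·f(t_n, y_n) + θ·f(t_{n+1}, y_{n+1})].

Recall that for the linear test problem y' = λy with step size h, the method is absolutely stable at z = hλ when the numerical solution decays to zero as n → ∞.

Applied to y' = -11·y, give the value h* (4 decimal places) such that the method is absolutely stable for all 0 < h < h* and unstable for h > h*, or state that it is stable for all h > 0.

(-3.3333,0); λ=-11 ⇒ h* = (10/3)/11 = 0.3030.

Set f=λy, z=hλ:
  y_{n+1} = y_n + z·[4/5·y_n + 1/5·y_{n+1}] ⇒ (1 − 1/5z)y_{n+1} = (1 + 4/5z)y_n
  so R(z) = (1 + 4/5z)/(1 − 1/5z).

Boundary: |R(x)|=1, x<0.
x=-0.3: |R|=0.7170
R=−1: 1+4/5x = −1+1/5x ⇒ -3/5x=2 ⇒ x=2/(-3/5)=-3.3333
Confirm numerically:
  x=-2.514: |R|=0.67288 <1
  x=-2.192: |R|=0.52392 <1
  x=-1.554: |R|=0.18554 <1
  x=-3.893: |R|=1.18880 >1
  x=-3.739: |R|=1.13926 >1
Interval (-3.3333, 0).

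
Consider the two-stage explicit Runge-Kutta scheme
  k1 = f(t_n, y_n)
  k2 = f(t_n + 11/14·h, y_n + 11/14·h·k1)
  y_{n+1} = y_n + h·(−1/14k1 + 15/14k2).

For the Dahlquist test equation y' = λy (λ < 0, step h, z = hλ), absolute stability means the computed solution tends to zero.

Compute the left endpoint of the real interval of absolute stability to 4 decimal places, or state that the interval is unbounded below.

z* = -1.1879.

Set f=λy, z=hλ:
  k1=λy_n ⇒ h·k1=z·y_n;  k2=λ(1+11/14z)y_n ⇒ h·k2=z(1+11/14z)y_n
  y_{n+1}/y_n = 1 − 1/14z + 15/14z(1+11/14z) = 1 + z + 165/196z²
  Hence R(z) = 1 + z + 165/196z².

Find x<0 with |R(x)|<1.
x=-1.78: |R|=1.8873
R=1: x+165/196x²=0 ⇒ x=−196/165=-1.1879; min R=1−1/(4·165/196)=0.7030>−1
Confirm numerically:
  x=-0.836: |R|=0.75236 <1
  x=-0.822: |R|=0.74682 <1
  x=-0.801: |R|=0.73912 <1
  x=-0.580: |R|=0.70319 <1
  x=-1.600: |R|=1.55510 >1
  x=-1.459: |R|=1.33300 >1
Interval (-1.1879, 0).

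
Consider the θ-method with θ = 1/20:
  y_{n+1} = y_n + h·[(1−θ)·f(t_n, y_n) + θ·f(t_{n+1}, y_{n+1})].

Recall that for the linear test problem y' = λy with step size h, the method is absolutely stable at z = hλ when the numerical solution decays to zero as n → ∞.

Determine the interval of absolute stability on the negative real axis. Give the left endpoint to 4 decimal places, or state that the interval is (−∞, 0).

(-2.2222, 0).

On y'=λy, z=hλ:
  y_{n+1} = y_n + z·[19/20·y_n + 1/20·y_{n+1}] ⇒ (1 − 1/20z)y_{n+1} = (1 + 19/20z)y_n
  so R(z) = (1 + 19/20z)/(1 − 1/20z).

Boundary: |R(x)|=1, x<0.
x=-0.51: |R|=0.5027
R=−1: 1+19/20x = −1+1/20x ⇒ -9/10x=2 ⇒ x=2/(-9/10)=-2.2222
Confirm numerically:
  x=-1.895: |R|=0.73099 <1
  x=-1.881: |R|=0.71930 <1
  x=-1.303: |R|=0.22330 <1
  x=-2.612: |R|=1.31028 >1
  x=-2.604: |R|=1.30402 >1
So |R|<1 on (-2.2222, 0).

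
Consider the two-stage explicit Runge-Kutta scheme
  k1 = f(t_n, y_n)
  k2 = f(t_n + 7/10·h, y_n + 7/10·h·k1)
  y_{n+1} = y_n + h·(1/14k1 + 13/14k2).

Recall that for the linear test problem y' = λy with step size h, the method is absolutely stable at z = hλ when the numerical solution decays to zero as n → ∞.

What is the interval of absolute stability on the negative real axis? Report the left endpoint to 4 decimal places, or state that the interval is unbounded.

On y'=λy, z=hλ:
  k1=λy_n ⇒ h·k1=z·y_n;  k2=λ(1+7/10z)y_n ⇒ h·k2=z(1+7/10z)y_n
  y_{n+1}/y_n = 1 + 1/14z + 13/14z(1+7/10z) = 1 + z + 13/20z²
  so R(z) = 1 + z + 13/20z².

Find x<0 with |R(x)|<1.
x=-0.37: |R|=0.7190
R=1: x+13/20x²=0 ⇒ x=−20/13=-1.5385; min R=1−1/(4·13/20)=0.6154>−1
Confirm numerically:
  x=-1.514: |R|=0.97593 <1
  x=-1.215: |R|=0.74455 <1
  x=-1.141: |R|=0.70522 <1
  x=-0.827: |R|=0.61755 <1
  x=-2.114: |R|=1.79085 >1
  x=-2.094: |R|=1.75614 >1
  x=-2.038: |R|=1.66174 >1
Stable set (-1.5385, 0).

(-1.5385, 0).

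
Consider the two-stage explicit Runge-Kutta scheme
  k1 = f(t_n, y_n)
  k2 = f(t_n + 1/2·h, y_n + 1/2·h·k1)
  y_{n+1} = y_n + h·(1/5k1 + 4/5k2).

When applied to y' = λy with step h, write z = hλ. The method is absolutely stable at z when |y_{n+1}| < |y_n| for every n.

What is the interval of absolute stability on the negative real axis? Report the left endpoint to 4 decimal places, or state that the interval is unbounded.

On y'=λy, z=hλ:
  k1=λy_n ⇒ h·k1=z·y_n;  k2=λ(1+1/2z)y_n ⇒ h·k2=z(1+1/2z)y_n
  y_{n+1}/y_n = 1 + 1/5z + 4/5z(1+1/2z) = 1 + z + 2/5z²
  ⇒ R(z) = 1 + z + 2/5z².

Solve |R(x)|<1 on ℝ⁻.
x=-1.15: |R|=0.3790
R=1: x+2/5x²=0 ⇒ x=−5/2=-2.5000; min R=1−1/(4·2/5)=0.3750>−1
Confirm numerically:
  x=-2.447: |R|=0.94812 <1
  x=-2.221: |R|=0.75214 <1
  x=-1.802: |R|=0.49688 <1
  x=-3.092: |R|=1.73219 >1
  x=-3.013: |R|=1.61827 >1
  x=-2.775: |R|=1.30525 >1
So |R|<1 on (-2.5000, 0).

(-2.5000, 0).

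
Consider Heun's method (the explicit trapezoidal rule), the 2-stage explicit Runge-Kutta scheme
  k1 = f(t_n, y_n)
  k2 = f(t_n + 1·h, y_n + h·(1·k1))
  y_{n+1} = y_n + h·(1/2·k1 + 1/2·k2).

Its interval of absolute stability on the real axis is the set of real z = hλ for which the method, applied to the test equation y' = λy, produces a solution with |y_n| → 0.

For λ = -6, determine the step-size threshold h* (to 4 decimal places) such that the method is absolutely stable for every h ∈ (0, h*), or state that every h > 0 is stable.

(-2.0000,0); λ=-6 ⇒ h* = 0.3333.

On y'=λy, z=hλ:
  order 2, 2-stage ⇒ R(z)=1+z+z^2/2
  (e.g. R(-1.24)=0.52880, |R|=0.52880)

Solve |R(x)|<1 on ℝ⁻.
x=-1.24: |R|=0.5288
|R(-1.9)|=0.9050 |R(-1.8)|=0.8200 |R(-1.04)|=0.5008
Bisect:
  x_lo=-2.7731 |R|=2.0720  x_hi=-0.2454 |R|=0.7847
  mid=-1.50923 |R|=0.62966 →hi
  mid=-2.14117 |R|=1.15114 →lo
  mid=-1.82520 |R|=0.84048 →hi
  mid=-1.98319 |R|=0.98333 →hi
  mid=-2.06218 |R|=1.06411 →lo
  mid=-2.02268 |R|=1.02294 →lo
  mid=-2.00294 |R|=1.00294 →lo
  ...
  [-2.00000,-1.99985] ⇒ x*=-2.0000
Stable set (-2.0000, 0).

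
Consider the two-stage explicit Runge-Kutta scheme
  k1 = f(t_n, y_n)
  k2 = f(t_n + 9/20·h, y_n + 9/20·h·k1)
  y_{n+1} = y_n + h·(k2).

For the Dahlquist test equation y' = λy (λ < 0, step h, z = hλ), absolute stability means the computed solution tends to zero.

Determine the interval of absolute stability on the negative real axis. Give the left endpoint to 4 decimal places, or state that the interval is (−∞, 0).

Test eqn y'=λy, z=hλ:
  k1=λy_n ⇒ h·k1=z·y_n;  k2=λ(1+9/20z)y_n ⇒ h·k2=z(1+9/20z)y_n
  y_{n+1}/y_n = 1 + z(1+9/20z) = 1 + z + 9/20z²
  so R(z) = 1 + z + 9/20z².

Need |R(x)|<1, x<0.
x=-1.6: |R|=0.5520
R=1: x+9/20x²=0 ⇒ x=−20/9=-2.2222; min R=1−1/(4·9/20)=0.4444>−1
Confirm numerically:
  x=-2.125: |R|=0.90703 <1
  x=-2.043: |R|=0.83523 <1
  x=-1.077: |R|=0.44497 <1
  x=-2.732: |R|=1.62672 >1
  x=-2.340: |R|=1.12402 >1
  x=-2.300: |R|=1.08050 >1
Stable set (-2.2222, 0).

z∈(-2.2222,0).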